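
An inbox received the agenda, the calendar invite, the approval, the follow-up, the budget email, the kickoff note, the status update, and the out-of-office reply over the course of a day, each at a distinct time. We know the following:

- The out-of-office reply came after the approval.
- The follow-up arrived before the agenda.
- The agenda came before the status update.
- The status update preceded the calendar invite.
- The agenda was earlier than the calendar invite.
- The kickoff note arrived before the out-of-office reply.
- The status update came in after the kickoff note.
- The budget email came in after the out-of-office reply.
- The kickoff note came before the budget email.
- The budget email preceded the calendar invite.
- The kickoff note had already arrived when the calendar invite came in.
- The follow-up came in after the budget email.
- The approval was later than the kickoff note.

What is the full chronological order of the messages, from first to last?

The constraints fix every adjacent pair, so only one ordering works:
the kickoff note → the approval → the out-of-office reply → the budget email → the follow-up → the agenda → the status update → the calendar invite.

the kickoff note, the approval, the out-of-office reply, the budget email, the follow-up, the agenda, the status update, the calendar invite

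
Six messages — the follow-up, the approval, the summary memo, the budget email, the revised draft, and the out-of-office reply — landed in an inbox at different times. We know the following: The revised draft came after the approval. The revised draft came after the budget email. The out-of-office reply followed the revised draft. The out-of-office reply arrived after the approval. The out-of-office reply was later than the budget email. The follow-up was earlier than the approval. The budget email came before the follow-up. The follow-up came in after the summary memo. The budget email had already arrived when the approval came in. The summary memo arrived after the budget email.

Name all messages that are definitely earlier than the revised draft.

Directly stated before the revised draft: the approval and the budget email.
The follow-up reaches the revised draft via the follow-up → the approval → the revised draft.
The summary memo reaches the revised draft via the summary memo → the follow-up → the approval → the revised draft.

the approval, the budget email, the follow-up, the summary memo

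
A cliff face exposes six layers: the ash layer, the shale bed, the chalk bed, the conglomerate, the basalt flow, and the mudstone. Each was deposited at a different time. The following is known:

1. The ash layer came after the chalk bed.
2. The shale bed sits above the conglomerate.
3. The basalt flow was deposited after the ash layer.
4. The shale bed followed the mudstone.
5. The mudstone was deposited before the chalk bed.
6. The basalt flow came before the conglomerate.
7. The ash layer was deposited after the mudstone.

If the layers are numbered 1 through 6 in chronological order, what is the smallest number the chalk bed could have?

The mudstone must come before the chalk bed — 1 forced predecessor.
Nothing else is forced ahead of the chalk bed, so its earliest slot is position 1 + 1 = 2.

2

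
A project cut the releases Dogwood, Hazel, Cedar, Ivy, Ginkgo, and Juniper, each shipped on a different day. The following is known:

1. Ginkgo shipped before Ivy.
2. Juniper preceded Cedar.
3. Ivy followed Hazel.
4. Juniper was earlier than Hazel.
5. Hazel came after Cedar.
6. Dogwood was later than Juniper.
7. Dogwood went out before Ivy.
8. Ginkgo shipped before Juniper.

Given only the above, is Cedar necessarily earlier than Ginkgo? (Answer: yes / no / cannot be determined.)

no

Tracing the constraints gives Ginkgo → Juniper → Cedar, so Ginkgo must come before Cedar.
That means Cedar cannot be before Ginkgo.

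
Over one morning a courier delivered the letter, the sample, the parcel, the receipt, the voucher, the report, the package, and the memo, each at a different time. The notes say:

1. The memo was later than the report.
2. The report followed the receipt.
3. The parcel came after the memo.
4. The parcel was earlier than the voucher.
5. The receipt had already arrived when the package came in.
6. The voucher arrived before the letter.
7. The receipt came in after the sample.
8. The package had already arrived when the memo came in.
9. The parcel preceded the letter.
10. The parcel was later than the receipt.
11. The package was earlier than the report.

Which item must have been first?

The sample has a chain of constraints placing it before every other item, so the sample must be first.

the sample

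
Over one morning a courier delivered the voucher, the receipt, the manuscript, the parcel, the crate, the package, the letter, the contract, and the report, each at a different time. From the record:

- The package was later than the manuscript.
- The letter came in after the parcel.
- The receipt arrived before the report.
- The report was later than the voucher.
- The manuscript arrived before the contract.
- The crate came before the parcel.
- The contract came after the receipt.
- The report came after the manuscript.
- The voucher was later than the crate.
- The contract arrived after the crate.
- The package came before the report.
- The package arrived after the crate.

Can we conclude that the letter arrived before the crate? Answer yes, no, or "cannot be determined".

Tracing the constraints gives the crate → the parcel → the letter, so the crate must come before the letter.
That means the letter cannot be before the crate.

no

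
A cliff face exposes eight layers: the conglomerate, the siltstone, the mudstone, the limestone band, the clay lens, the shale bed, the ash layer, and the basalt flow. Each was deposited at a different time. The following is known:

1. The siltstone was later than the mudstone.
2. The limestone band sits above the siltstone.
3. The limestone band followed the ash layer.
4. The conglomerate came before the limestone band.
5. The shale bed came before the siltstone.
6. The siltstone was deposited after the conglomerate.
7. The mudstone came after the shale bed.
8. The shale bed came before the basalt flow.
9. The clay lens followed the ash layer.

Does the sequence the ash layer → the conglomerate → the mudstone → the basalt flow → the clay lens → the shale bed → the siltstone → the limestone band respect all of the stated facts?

no

The constraints require the shale bed before the basalt flow, but in the proposed sequence the basalt flow appears ahead of the shale bed. That one violation is enough.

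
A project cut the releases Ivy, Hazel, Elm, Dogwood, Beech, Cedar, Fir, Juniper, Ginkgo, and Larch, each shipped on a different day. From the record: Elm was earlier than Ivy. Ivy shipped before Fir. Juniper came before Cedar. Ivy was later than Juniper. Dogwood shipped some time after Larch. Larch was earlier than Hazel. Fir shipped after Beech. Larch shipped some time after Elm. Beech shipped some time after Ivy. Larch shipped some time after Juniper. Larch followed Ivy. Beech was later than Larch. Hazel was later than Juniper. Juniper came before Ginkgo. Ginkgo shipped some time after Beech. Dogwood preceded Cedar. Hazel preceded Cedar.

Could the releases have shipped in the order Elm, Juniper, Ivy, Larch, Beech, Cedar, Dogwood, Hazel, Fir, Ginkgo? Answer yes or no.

The constraints require Hazel before Cedar, but in the proposed sequence Cedar appears ahead of Hazel. That one violation is enough.

no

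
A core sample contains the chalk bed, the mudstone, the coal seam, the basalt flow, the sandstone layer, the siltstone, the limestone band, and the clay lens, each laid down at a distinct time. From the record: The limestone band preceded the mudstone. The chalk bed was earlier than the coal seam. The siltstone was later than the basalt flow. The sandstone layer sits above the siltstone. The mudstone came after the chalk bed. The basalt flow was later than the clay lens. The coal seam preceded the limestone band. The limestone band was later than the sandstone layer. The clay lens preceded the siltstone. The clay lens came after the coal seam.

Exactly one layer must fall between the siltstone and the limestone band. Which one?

the sandstone layer

Tracing the constraints gives the siltstone → the sandstone layer → the limestone band, so the sandstone layer sits after the siltstone and before the limestone band.
No other layer is forced both after the siltstone and before the limestone band.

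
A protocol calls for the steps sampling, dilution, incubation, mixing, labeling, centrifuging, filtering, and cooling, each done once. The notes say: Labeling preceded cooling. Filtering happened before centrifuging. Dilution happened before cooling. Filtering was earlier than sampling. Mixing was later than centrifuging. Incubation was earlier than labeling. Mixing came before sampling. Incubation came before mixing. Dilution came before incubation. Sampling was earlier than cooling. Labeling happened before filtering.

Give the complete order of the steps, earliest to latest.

dilution, incubation, labeling, filtering, centrifuging, mixing, sampling, cooling

The constraints fix every adjacent pair, so only one ordering works:
dilution → incubation → labeling → filtering → centrifuging → mixing → sampling → cooling.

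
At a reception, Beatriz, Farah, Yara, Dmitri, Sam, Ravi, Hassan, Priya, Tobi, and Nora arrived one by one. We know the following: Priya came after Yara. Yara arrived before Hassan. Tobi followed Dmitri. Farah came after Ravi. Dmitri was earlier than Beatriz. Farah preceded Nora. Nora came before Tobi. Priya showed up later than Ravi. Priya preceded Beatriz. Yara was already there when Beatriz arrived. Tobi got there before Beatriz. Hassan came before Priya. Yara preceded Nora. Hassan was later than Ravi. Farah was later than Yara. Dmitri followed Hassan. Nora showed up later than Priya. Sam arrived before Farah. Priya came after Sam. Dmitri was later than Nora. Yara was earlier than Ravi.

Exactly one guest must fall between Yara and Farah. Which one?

Ravi

Tracing the constraints gives Yara → Ravi → Farah, so Ravi sits after Yara and before Farah.
No other guest is forced both after Yara and before Farah.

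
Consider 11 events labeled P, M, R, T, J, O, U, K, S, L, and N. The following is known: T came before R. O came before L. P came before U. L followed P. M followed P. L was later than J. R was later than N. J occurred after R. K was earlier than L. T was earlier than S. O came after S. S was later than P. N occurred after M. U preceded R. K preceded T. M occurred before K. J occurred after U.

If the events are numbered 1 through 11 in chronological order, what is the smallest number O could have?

K, M, P, S, and T must all come before O — 5 forced predecessors.
Nothing else is forced ahead of O, so its earliest slot is position 5 + 1 = 6.

6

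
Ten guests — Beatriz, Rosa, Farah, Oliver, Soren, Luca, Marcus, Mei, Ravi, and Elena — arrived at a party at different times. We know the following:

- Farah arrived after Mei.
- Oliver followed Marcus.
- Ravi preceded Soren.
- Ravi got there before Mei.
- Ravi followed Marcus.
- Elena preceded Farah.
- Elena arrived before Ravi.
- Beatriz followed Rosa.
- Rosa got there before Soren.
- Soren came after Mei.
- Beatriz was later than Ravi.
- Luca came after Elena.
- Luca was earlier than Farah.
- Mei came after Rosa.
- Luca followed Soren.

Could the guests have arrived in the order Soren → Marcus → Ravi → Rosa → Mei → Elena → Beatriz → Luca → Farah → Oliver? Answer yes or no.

no

The constraints require Elena before Ravi, but in the proposed sequence Ravi appears ahead of Elena. That one violation is enough.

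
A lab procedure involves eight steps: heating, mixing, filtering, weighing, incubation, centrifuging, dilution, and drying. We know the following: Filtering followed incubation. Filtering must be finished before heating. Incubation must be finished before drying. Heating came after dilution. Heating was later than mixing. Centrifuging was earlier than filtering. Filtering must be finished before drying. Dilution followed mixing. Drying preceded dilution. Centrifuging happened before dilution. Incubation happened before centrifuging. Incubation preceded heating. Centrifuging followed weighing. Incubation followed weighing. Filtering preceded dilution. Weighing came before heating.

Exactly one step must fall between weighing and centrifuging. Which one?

incubation

Tracing the constraints gives weighing → incubation → centrifuging, so incubation sits after weighing and before centrifuging.
No other step is forced both after weighing and before centrifuging.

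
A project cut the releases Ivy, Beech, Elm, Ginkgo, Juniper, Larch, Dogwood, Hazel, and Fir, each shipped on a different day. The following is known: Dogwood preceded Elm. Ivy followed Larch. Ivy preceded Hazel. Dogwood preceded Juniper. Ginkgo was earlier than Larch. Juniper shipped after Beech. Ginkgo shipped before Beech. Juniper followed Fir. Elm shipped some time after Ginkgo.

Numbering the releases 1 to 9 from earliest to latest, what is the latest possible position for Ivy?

Ivy must come before Hazel — 1 release forced after it.
Everything else can be placed before Ivy in some valid order, so Ivy can sit as late as position 9 − 1 = 8.

8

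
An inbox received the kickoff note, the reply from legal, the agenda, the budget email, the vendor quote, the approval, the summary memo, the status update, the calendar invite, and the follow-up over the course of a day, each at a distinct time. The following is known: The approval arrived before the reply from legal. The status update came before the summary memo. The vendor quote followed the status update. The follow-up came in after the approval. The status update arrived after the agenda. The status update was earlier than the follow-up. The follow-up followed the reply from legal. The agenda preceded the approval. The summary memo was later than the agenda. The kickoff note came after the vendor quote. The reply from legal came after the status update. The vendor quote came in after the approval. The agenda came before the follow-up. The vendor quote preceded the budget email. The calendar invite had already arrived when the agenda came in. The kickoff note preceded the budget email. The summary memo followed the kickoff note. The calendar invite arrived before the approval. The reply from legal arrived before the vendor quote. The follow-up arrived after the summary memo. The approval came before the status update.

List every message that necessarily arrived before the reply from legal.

the agenda, the approval, the calendar invite, the status update

Directly stated before the reply from legal: the approval and the status update.
The agenda reaches the reply from legal via the agenda → the status update → the reply from legal.
The calendar invite reaches the reply from legal via the calendar invite → the approval → the reply from legal.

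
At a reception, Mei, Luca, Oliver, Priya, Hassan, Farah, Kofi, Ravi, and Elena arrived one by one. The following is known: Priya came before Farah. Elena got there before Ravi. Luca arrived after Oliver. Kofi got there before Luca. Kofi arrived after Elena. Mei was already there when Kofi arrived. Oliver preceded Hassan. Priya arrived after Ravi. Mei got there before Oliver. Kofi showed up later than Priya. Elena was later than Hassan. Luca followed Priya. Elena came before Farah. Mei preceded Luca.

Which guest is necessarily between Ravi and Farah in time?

Priya

Tracing the constraints gives Ravi → Priya → Farah, so Priya sits after Ravi and before Farah.
No other guest is forced both after Ravi and before Farah.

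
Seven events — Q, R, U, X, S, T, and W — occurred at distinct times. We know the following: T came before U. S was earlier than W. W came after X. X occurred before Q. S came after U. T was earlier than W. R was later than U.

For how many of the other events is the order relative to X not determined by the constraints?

Forced after X: Q and W.
That leaves R, S, T, and U with no forced order relative to X — 4.

4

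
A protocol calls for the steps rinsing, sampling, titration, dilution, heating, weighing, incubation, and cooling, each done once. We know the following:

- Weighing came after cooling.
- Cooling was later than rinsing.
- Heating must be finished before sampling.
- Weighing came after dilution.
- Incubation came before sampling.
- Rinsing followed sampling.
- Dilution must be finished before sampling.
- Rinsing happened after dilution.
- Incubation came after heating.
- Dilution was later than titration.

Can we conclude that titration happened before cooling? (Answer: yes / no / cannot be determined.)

Chain the constraints: titration → dilution → rinsing → cooling. Each link is directly stated, so titration comes before cooling.

yes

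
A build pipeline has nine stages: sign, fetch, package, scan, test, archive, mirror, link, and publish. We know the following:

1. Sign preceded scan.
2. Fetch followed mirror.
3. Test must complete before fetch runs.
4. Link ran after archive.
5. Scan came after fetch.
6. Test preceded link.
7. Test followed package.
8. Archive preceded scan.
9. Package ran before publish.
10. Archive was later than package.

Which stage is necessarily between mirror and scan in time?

Tracing the constraints gives mirror → fetch → scan, so fetch sits after mirror and before scan.
No other stage is forced both after mirror and before scan.

fetch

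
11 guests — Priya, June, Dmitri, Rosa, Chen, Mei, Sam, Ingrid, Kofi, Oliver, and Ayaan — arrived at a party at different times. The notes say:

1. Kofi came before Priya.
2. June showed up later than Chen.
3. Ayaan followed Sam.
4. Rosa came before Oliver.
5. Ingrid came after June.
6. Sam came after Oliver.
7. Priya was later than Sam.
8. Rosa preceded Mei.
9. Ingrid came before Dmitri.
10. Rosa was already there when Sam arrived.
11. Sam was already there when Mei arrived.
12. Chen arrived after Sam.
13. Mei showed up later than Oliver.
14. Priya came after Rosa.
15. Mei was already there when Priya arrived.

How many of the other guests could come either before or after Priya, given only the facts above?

5

Forced before Priya: Kofi, Mei, Oliver, Rosa, and Sam.
That leaves Ayaan, Chen, Dmitri, Ingrid, and June with no forced order relative to Priya — 5.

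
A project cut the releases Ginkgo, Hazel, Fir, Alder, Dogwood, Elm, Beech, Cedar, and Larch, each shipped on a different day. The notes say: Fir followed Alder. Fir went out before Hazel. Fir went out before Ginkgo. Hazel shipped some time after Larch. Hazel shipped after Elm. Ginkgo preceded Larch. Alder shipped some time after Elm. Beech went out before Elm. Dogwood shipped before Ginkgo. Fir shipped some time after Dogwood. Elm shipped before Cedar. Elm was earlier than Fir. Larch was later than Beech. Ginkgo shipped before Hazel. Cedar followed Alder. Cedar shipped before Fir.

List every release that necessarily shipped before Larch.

Directly stated before Larch: Beech and Ginkgo.
Alder reaches Larch via Alder → Fir → Ginkgo → Larch.
Cedar reaches Larch via Cedar → Fir → Ginkgo → Larch.
Dogwood reaches Larch via Dogwood → Ginkgo → Larch.
Likewise Elm and Fir each reach Larch by chaining the stated constraints.

Alder, Beech, Cedar, Dogwood, Elm, Fir, Ginkgo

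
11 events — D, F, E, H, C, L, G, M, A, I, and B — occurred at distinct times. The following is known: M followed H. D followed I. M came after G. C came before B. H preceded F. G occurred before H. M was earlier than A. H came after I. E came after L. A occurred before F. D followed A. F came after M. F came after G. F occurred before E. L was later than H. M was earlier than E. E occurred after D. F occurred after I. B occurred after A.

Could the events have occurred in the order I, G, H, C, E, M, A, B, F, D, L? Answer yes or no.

The constraints require F before E, but in the proposed sequence E appears ahead of F. That one violation is enough.

no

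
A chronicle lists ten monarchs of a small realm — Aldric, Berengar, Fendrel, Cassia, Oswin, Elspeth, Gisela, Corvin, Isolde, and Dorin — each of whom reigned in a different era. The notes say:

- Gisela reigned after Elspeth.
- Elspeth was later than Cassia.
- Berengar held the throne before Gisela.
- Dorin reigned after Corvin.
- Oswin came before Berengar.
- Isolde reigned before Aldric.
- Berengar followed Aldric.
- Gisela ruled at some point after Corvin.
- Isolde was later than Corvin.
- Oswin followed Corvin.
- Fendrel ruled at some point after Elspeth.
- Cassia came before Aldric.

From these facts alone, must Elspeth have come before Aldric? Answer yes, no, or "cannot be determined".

cannot be determined

No chain of stated constraints runs from Elspeth to Aldric, and none runs from Aldric to Elspeth either.
So the relative order of Elspeth and Aldric is not fixed by the given facts.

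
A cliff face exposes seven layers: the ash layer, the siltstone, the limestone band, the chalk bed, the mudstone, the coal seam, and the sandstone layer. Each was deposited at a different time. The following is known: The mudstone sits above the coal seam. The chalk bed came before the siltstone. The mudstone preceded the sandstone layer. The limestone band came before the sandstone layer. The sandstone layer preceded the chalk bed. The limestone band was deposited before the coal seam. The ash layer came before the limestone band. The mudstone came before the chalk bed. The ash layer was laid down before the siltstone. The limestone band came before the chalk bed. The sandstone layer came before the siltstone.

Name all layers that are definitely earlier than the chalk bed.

the ash layer, the coal seam, the limestone band, the mudstone, the sandstone layer

Directly stated before the chalk bed: the limestone band, the mudstone, and the sandstone layer.
The ash layer reaches the chalk bed via the ash layer → the limestone band → the chalk bed.
The coal seam reaches the chalk bed via the coal seam → the mudstone → the chalk bed.
No chain forces the siltstone ahead of the chalk bed.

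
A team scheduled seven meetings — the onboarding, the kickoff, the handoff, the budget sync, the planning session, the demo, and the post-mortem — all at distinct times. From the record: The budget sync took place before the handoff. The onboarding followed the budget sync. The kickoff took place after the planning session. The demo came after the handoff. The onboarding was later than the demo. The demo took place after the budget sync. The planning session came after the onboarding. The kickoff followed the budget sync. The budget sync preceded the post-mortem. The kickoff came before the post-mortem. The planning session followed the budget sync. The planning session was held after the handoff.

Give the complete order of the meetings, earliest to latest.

The constraints fix every adjacent pair, so only one ordering works:
the budget sync → the handoff → the demo → the onboarding → the planning session → the kickoff → the post-mortem.

the budget sync, the handoff, the demo, the onboarding, the planning session, the kickoff, the post-mortem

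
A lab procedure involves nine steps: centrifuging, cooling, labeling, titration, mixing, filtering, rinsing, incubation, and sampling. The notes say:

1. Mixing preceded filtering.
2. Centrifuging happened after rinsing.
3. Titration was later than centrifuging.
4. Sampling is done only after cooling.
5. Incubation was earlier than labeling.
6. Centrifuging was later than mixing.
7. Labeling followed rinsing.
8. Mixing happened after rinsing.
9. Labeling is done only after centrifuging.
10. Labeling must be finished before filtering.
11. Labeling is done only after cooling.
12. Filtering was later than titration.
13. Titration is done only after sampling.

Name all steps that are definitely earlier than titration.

Directly stated before titration: centrifuging and sampling.
Cooling reaches titration via cooling → sampling → titration.
Mixing reaches titration via mixing → centrifuging → titration.
Rinsing reaches titration via rinsing → centrifuging → titration.

centrifuging, cooling, mixing, rinsing, sampling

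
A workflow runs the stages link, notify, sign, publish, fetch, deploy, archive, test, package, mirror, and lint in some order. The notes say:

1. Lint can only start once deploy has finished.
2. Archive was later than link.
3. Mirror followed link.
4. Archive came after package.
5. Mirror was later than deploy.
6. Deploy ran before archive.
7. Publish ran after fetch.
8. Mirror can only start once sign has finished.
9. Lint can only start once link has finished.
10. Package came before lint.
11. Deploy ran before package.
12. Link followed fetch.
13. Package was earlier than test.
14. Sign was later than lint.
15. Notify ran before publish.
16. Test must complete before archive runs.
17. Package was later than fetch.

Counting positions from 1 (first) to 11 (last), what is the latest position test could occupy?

10

Test must come before archive — 1 stage forced after it.
Everything else can be placed before test in some valid order, so test can sit as late as position 11 − 1 = 10.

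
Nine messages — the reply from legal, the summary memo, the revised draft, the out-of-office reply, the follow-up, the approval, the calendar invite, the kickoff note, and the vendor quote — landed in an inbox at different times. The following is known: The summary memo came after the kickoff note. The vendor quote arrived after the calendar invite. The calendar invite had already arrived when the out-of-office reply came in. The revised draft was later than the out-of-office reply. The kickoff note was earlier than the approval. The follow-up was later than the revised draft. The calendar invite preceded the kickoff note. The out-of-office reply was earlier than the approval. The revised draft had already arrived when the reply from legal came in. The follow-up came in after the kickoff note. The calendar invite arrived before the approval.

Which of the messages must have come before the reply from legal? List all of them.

Directly stated before the reply from legal: the revised draft.
The calendar invite reaches the reply from legal via the calendar invite → the out-of-office reply → the revised draft → the reply from legal.
The out-of-office reply reaches the reply from legal via the out-of-office reply → the revised draft → the reply from legal.
No chain forces the follow-up (or any of the others) ahead of the reply from legal.

the calendar invite, the out-of-office reply, the revised draft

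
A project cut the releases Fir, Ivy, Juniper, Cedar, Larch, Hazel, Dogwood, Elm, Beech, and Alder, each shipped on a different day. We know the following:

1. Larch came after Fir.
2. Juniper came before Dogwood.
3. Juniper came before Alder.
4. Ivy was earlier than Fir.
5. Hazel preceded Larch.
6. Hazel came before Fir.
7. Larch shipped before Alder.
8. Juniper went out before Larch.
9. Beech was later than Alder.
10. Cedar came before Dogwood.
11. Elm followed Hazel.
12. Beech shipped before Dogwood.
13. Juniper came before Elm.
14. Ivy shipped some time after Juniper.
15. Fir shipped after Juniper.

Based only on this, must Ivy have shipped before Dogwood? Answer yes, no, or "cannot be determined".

yes

Chain the constraints: Ivy → Fir → Larch → Alder → Beech → Dogwood. Each link is directly stated, so Ivy comes before Dogwood.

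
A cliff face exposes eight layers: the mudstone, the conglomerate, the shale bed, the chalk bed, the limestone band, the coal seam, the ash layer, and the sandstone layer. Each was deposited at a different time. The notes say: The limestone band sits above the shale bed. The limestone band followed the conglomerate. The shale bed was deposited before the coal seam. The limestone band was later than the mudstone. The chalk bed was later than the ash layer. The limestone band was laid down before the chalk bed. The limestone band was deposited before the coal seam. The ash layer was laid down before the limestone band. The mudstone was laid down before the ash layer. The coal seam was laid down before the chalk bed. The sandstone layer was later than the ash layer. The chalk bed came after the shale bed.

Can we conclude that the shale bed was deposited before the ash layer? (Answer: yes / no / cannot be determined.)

No chain of stated constraints runs from the shale bed to the ash layer, and none runs from the ash layer to the shale bed either.
So the relative order of the shale bed and the ash layer is not fixed by the given facts.

cannot be determined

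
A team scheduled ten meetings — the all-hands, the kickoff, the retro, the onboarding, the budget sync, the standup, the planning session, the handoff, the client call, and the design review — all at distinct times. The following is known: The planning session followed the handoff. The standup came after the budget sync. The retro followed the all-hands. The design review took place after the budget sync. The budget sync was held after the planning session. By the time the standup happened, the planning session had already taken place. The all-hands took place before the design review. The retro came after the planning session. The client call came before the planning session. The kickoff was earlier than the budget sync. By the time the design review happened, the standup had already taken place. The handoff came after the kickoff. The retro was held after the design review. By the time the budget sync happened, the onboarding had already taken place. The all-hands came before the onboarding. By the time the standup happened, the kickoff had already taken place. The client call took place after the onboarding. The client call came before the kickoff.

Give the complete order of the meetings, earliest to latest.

the all-hands, the onboarding, the client call, the kickoff, the handoff, the planning session, the budget sync, the standup, the design review, the retro

The constraints fix every adjacent pair, so only one ordering works:
the all-hands → the onboarding → the client call → the kickoff → the handoff → the planning session → the budget sync → the standup → the design review → the retro.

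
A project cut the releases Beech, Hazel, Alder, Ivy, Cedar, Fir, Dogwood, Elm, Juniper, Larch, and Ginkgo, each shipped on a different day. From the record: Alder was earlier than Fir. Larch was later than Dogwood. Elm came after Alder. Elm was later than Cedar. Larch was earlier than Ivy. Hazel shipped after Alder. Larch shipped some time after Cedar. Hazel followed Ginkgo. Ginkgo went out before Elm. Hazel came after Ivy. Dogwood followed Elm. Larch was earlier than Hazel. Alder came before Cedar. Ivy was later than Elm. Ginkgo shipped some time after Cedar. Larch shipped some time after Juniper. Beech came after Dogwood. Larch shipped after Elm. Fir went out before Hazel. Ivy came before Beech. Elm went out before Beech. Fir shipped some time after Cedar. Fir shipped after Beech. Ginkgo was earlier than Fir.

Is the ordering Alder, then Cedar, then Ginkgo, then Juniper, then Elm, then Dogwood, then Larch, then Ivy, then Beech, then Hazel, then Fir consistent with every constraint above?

The constraints require Fir before Hazel, but in the proposed sequence Hazel appears ahead of Fir. That one violation is enough.

no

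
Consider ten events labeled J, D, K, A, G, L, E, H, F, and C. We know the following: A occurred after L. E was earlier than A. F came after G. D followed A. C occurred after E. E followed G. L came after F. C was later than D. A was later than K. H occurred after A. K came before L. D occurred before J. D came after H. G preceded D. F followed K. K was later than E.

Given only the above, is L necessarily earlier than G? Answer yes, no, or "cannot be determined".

Tracing the constraints gives G → F → L, so G must come before L.
That means L cannot be before G.

no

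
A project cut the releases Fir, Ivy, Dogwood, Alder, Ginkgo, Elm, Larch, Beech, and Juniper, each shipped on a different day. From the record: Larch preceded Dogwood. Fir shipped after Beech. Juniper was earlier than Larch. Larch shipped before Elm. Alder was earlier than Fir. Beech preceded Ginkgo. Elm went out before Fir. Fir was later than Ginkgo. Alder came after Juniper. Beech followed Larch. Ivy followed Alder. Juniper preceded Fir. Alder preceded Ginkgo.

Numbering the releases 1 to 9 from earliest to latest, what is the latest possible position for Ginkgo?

8

Ginkgo must come before Fir — 1 release forced after it.
Everything else can be placed before Ginkgo in some valid order, so Ginkgo can sit as late as position 9 − 1 = 8.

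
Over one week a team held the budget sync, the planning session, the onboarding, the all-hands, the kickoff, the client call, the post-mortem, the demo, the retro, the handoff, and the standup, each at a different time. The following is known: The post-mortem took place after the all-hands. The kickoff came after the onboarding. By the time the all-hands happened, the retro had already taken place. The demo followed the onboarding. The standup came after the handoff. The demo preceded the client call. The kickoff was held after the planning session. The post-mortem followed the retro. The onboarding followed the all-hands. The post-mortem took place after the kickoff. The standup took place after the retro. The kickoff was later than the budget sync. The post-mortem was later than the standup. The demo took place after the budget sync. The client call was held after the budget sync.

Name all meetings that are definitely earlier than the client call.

the all-hands, the budget sync, the demo, the onboarding, the retro

Directly stated before the client call: the budget sync and the demo.
The all-hands reaches the client call via the all-hands → the onboarding → the demo → the client call.
The onboarding reaches the client call via the onboarding → the demo → the client call.
The retro reaches the client call via the retro → the all-hands → the onboarding → the demo → the client call.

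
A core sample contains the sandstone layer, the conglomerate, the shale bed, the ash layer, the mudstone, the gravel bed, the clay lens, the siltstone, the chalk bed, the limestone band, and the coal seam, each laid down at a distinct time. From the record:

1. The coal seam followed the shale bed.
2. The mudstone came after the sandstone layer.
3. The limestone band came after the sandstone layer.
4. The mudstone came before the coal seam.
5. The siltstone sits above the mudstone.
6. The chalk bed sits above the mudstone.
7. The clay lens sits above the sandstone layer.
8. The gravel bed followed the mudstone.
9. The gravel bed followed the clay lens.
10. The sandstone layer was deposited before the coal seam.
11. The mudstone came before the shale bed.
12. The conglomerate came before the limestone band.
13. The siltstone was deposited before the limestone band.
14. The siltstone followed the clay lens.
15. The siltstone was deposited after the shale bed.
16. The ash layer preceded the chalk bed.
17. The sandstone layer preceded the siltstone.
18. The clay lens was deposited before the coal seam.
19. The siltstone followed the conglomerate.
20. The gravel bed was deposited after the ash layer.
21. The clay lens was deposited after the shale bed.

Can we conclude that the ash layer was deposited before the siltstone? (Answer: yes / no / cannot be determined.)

No chain of stated constraints runs from the ash layer to the siltstone, and none runs from the siltstone to the ash layer either.
So the relative order of the ash layer and the siltstone is not fixed by the given facts.

cannot be determined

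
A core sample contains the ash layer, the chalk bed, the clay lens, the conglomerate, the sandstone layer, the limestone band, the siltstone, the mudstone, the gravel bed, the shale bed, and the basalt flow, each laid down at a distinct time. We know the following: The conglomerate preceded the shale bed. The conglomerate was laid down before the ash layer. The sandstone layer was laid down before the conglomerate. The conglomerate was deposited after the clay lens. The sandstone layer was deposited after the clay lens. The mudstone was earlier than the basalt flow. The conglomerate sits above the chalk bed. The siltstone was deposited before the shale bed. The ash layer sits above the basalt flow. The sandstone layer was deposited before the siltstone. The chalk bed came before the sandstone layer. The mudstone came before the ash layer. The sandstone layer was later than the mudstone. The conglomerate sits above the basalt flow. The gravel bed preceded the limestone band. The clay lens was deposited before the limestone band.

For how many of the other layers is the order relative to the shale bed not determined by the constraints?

3

Forced before the shale bed: the basalt flow, the chalk bed, the clay lens, the conglomerate, the mudstone, the sandstone layer, and the siltstone.
That leaves the ash layer, the gravel bed, and the limestone band with no forced order relative to the shale bed — 3.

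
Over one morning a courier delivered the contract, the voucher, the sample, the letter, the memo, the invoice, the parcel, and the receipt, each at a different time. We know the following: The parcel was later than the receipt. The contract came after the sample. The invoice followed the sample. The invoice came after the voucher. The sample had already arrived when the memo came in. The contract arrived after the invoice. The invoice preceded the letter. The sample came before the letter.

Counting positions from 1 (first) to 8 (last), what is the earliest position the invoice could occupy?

The sample and the voucher must both come before the invoice — 2 forced predecessors.
Nothing else is forced ahead of the invoice, so its earliest slot is position 2 + 1 = 3.

3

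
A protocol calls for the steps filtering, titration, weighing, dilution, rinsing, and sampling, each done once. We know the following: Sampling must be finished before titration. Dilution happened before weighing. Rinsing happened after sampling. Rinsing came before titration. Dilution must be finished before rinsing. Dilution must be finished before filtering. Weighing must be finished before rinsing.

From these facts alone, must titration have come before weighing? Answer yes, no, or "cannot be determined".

Tracing the constraints gives weighing → rinsing → titration, so weighing must come before titration.
That means titration cannot be before weighing.

no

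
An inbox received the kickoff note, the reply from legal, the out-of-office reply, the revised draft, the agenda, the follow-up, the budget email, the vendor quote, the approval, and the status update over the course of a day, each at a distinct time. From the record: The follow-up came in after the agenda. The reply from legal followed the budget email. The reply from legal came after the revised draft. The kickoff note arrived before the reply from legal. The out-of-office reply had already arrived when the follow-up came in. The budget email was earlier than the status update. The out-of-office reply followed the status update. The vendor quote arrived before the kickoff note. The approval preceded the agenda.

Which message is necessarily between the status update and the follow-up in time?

the out-of-office reply

Tracing the constraints gives the status update → the out-of-office reply → the follow-up, so the out-of-office reply sits after the status update and before the follow-up.
No other message is forced both after the status update and before the follow-up.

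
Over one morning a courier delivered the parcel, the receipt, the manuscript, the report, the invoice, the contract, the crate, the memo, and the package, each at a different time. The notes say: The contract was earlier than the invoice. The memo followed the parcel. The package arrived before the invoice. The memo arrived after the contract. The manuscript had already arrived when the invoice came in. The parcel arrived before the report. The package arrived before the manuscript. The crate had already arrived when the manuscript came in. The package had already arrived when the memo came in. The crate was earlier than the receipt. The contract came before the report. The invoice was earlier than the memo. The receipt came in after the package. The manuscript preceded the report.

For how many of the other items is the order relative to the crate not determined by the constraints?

Forced after the crate: the invoice, the manuscript, the memo, the receipt, and the report.
That leaves the contract, the package, and the parcel with no forced order relative to the crate — 3.

3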